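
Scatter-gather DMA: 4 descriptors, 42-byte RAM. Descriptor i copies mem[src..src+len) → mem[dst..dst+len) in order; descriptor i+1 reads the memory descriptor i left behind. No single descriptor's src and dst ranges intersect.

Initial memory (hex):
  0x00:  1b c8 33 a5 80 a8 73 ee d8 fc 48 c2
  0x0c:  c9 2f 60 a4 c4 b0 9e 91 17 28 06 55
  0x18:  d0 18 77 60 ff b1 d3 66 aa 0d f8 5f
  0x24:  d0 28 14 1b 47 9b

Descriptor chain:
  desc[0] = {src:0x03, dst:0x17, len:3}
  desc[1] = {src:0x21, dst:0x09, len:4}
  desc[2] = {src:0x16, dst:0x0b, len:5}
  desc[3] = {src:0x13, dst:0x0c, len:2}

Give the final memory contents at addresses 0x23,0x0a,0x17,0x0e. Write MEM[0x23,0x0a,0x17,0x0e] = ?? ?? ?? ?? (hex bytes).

MEM[0x23,0x0a,0x17,0x0e] = 5f f8 a5 a8

[0] 0x03->0x17 len=3 : a5 80 a8
[1] 0x21->0x09 len=4 : 0d f8 5f d0
[2] 0x16->0x0b len=5 : 06 a5 80 a8 77
[3] 0x13->0x0c len=2 : 91 17
query mem[0x23]=0x5f, mem[0x0a]=0xf8, mem[0x17]=0xa5, mem[0x0e]=0xa8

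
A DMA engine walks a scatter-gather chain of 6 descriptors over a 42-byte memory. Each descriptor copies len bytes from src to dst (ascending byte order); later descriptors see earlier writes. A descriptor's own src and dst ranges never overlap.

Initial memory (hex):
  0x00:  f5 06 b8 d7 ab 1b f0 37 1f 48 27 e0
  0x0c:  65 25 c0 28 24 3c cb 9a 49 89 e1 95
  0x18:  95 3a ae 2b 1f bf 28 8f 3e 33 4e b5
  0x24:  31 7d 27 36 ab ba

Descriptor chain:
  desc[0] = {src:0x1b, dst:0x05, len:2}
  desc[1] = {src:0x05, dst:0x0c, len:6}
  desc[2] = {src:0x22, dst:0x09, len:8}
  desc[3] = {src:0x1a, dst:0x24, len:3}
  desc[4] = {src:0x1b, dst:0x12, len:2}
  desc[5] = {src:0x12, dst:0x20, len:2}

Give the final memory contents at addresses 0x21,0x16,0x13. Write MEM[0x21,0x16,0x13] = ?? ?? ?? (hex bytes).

[0] 0x1b->0x05 len=2 : 2b 1f
[1] 0x05->0x0c len=6 : 2b 1f 37 1f 48 27
[2] 0x22->0x09 len=8 : 4e b5 31 7d 27 36 ab ba
[3] 0x1a->0x24 len=3 : ae 2b 1f
[4] 0x1b->0x12 len=2 : 2b 1f
[5] 0x12->0x20 len=2 : 2b 1f
query mem[0x21]=0x1f, mem[0x16]=0xe1, mem[0x13]=0x1f

MEM[0x21,0x16,0x13] = 1f e1 1f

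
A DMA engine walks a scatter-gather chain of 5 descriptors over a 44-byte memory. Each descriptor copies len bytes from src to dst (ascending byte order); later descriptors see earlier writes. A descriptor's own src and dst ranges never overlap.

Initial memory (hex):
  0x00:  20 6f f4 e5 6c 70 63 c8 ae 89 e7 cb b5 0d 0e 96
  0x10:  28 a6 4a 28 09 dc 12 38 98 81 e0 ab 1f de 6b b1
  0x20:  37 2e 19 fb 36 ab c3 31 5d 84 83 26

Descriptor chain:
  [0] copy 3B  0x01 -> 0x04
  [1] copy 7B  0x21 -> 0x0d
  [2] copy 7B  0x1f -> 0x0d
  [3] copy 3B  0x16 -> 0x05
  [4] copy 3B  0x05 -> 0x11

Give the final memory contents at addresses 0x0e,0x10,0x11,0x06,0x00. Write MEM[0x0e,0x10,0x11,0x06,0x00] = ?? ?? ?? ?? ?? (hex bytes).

MEM[0x0e,0x10,0x11,0x06,0x00] = 37 19 12 38 20

  after D0: wrote 3B at 0x04 = 6ff4e5
  after D1: wrote 7B at 0x0d = 2e19fb36abc331
  after D2: wrote 7B at 0x0d = b1372e19fb36ab
  after D3: wrote 3B at 0x05 = 123898
  after D4: wrote 3B at 0x11 = 123898
query mem[0x0e]=0x37, mem[0x10]=0x19, mem[0x11]=0x12, mem[0x06]=0x38, mem[0x00]=0x20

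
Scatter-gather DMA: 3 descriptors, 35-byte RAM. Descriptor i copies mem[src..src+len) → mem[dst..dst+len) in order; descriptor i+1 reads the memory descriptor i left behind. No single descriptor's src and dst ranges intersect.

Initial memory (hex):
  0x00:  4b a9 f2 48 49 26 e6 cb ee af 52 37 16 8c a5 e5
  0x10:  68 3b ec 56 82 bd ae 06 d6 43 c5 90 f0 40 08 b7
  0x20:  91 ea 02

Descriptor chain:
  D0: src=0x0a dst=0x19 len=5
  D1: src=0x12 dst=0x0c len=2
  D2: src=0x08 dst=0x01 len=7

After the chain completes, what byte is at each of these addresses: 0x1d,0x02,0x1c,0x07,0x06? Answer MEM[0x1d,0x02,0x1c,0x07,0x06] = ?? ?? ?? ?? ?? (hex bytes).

MEM[0x1d,0x02,0x1c,0x07,0x06] = a5 af 8c a5 56

#0 dst[0x19+5] := {0x52,0x37,0x16,0x8c,0xa5}
#1 dst[0x0c+2] := {0xec,0x56}
#2 dst[0x01+7] := {0xee,0xaf,0x52,0x37,0xec,0x56,0xa5}
query mem[0x1d]=0xa5, mem[0x02]=0xaf, mem[0x1c]=0x8c, mem[0x07]=0xa5, mem[0x06]=0x56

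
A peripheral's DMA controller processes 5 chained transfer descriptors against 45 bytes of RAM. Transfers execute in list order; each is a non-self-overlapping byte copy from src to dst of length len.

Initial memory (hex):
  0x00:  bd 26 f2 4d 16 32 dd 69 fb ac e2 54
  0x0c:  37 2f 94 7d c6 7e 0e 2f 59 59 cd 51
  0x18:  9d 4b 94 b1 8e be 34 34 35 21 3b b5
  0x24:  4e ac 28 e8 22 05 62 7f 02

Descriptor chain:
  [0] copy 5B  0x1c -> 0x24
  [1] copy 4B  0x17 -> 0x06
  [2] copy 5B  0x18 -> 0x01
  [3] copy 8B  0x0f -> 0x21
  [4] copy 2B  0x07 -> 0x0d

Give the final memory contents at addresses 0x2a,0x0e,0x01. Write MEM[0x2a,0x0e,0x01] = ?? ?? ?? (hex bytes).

#0 dst[0x24+5] := {0x8e,0xbe,0x34,0x34,0x35}
#1 dst[0x06+4] := {0x51,0x9d,0x4b,0x94}
#2 dst[0x01+5] := {0x9d,0x4b,0x94,0xb1,0x8e}
#3 dst[0x21+8] := {0x7d,0xc6,0x7e,0x0e,0x2f,0x59,0x59,0xcd}
#4 dst[0x0d+2] := {0x9d,0x4b}
query mem[0x2a]=0x62, mem[0x0e]=0x4b, mem[0x01]=0x9d

MEM[0x2a,0x0e,0x01] = 62 4b 9d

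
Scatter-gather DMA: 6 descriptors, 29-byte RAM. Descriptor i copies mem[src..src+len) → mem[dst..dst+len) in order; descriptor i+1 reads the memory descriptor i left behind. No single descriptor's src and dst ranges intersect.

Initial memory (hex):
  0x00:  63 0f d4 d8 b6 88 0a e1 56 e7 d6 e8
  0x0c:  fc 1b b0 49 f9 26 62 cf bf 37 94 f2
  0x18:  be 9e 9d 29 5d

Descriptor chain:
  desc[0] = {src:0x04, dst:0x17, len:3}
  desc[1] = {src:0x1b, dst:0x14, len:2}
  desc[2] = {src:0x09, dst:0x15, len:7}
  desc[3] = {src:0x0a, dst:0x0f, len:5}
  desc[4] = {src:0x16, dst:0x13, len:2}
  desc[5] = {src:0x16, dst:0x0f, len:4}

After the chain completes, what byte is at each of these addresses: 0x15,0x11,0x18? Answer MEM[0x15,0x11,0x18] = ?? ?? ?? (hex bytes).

MEM[0x15,0x11,0x18] = e7 fc fc

[0] 0x04->0x17 len=3 : b6 88 0a
[1] 0x1b->0x14 len=2 : 29 5d
[2] 0x09->0x15 len=7 : e7 d6 e8 fc 1b b0 49
[3] 0x0a->0x0f len=5 : d6 e8 fc 1b b0
[4] 0x16->0x13 len=2 : d6 e8
[5] 0x16->0x0f len=4 : d6 e8 fc 1b
query mem[0x15]=0xe7, mem[0x11]=0xfc, mem[0x18]=0xfc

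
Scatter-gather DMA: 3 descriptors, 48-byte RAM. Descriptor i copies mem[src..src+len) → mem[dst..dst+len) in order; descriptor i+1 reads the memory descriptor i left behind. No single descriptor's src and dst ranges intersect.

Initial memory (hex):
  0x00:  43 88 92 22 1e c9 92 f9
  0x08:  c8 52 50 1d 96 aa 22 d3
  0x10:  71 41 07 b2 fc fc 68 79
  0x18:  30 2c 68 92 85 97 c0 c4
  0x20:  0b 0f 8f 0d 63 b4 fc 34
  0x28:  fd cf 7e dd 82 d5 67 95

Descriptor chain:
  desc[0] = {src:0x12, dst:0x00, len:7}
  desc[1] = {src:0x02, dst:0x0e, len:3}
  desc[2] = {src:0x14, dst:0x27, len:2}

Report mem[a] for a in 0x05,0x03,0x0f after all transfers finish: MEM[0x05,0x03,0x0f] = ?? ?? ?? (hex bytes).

#0 dst[0x00+7] := {0x07,0xb2,0xfc,0xfc,0x68,0x79,0x30}
#1 dst[0x0e+3] := {0xfc,0xfc,0x68}
#2 dst[0x27+2] := {0xfc,0xfc}
query mem[0x05]=0x79, mem[0x03]=0xfc, mem[0x0f]=0xfc

MEM[0x05,0x03,0x0f] = 79 fc fc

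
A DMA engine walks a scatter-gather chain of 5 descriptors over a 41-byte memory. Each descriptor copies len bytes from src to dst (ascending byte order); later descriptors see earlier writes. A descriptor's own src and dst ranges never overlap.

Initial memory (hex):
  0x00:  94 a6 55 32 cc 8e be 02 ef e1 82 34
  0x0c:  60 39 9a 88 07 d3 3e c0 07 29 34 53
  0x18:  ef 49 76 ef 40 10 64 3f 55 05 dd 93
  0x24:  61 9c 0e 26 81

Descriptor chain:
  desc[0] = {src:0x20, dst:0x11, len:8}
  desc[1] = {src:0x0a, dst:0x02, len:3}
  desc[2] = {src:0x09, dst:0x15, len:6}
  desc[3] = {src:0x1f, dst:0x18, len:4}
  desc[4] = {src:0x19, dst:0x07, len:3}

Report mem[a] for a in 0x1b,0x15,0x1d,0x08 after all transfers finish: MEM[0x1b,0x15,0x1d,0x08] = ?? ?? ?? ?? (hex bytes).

D0: mem[0x11..0x18] <- [55 05 dd 93 61 9c 0e 26]
D1: mem[0x02..0x04] <- [82 34 60]
D2: mem[0x15..0x1a] <- [e1 82 34 60 39 9a]
D3: mem[0x18..0x1b] <- [3f 55 05 dd]
D4: mem[0x07..0x09] <- [55 05 dd]
query mem[0x1b]=0xdd, mem[0x15]=0xe1, mem[0x1d]=0x10, mem[0x08]=0x05

MEM[0x1b,0x15,0x1d,0x08] = dd e1 10 05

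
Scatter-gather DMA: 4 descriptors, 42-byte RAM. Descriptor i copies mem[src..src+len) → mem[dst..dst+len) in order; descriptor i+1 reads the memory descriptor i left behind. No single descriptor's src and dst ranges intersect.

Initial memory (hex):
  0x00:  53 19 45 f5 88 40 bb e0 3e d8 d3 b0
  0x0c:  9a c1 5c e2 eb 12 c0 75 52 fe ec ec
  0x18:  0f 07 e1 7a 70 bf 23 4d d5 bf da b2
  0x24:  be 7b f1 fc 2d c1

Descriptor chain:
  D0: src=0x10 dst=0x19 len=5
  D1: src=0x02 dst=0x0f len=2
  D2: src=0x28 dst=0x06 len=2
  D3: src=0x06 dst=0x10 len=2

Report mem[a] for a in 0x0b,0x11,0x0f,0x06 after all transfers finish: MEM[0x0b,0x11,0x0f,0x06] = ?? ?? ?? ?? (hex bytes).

MEM[0x0b,0x11,0x0f,0x06] = b0 c1 45 2d

[0] 0x10->0x19 len=5 : eb 12 c0 75 52
[1] 0x02->0x0f len=2 : 45 f5
[2] 0x28->0x06 len=2 : 2d c1
[3] 0x06->0x10 len=2 : 2d c1
query mem[0x0b]=0xb0, mem[0x11]=0xc1, mem[0x0f]=0x45, mem[0x06]=0x2d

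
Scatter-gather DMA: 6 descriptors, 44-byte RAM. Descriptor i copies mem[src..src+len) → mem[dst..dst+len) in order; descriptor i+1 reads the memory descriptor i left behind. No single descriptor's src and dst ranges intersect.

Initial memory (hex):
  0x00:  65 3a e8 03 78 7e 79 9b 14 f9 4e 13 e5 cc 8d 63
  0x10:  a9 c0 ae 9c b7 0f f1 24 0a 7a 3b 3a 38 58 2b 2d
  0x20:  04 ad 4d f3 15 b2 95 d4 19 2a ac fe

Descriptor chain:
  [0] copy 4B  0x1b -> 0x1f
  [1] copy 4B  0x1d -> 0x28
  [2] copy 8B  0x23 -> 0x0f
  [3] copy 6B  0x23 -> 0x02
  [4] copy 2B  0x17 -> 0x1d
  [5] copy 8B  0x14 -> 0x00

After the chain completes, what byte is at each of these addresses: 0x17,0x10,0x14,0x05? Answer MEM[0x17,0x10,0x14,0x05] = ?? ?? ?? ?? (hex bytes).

[0] 0x1b->0x1f len=4 : 3a 38 58 2b
[1] 0x1d->0x28 len=4 : 58 2b 3a 38
[2] 0x23->0x0f len=8 : f3 15 b2 95 d4 58 2b 3a
[3] 0x23->0x02 len=6 : f3 15 b2 95 d4 58
[4] 0x17->0x1d len=2 : 24 0a
[5] 0x14->0x00 len=8 : 58 2b 3a 24 0a 7a 3b 3a
query mem[0x17]=0x24, mem[0x10]=0x15, mem[0x14]=0x58, mem[0x05]=0x7a

MEM[0x17,0x10,0x14,0x05] = 24 15 58 7a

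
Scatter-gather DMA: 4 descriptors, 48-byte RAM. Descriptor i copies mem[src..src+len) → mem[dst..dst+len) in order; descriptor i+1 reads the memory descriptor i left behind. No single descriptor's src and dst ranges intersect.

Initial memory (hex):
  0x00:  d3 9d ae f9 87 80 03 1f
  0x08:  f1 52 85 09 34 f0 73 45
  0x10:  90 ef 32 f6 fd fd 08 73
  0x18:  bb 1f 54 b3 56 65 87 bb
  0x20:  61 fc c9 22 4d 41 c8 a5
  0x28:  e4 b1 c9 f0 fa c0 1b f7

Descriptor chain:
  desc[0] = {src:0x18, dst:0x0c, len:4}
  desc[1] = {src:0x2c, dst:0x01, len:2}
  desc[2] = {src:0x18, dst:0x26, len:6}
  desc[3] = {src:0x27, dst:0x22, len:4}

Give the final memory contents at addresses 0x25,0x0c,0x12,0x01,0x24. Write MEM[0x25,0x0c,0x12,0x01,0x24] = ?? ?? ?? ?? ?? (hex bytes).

MEM[0x25,0x0c,0x12,0x01,0x24] = 56 bb 32 fa b3

D0: mem[0x0c..0x0f] <- [bb 1f 54 b3]
D1: mem[0x01..0x02] <- [fa c0]
D2: mem[0x26..0x2b] <- [bb 1f 54 b3 56 65]
D3: mem[0x22..0x25] <- [1f 54 b3 56]
query mem[0x25]=0x56, mem[0x0c]=0xbb, mem[0x12]=0x32, mem[0x01]=0xfa, mem[0x24]=0xb3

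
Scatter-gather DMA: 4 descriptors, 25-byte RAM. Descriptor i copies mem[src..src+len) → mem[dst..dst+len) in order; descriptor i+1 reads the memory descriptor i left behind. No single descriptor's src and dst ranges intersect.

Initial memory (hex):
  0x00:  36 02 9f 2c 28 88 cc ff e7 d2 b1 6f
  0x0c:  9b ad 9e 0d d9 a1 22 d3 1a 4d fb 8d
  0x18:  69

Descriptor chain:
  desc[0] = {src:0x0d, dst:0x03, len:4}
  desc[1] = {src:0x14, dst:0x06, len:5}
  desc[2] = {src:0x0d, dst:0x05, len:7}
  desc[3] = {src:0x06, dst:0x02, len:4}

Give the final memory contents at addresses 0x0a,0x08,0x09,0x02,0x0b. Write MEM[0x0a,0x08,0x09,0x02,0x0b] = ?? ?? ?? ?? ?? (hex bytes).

MEM[0x0a,0x08,0x09,0x02,0x0b] = 22 d9 a1 9e d3

[0] 0x0d->0x03 len=4 : ad 9e 0d d9
[1] 0x14->0x06 len=5 : 1a 4d fb 8d 69
[2] 0x0d->0x05 len=7 : ad 9e 0d d9 a1 22 d3
[3] 0x06->0x02 len=4 : 9e 0d d9 a1
query mem[0x0a]=0x22, mem[0x08]=0xd9, mem[0x09]=0xa1, mem[0x02]=0x9e, mem[0x0b]=0xd3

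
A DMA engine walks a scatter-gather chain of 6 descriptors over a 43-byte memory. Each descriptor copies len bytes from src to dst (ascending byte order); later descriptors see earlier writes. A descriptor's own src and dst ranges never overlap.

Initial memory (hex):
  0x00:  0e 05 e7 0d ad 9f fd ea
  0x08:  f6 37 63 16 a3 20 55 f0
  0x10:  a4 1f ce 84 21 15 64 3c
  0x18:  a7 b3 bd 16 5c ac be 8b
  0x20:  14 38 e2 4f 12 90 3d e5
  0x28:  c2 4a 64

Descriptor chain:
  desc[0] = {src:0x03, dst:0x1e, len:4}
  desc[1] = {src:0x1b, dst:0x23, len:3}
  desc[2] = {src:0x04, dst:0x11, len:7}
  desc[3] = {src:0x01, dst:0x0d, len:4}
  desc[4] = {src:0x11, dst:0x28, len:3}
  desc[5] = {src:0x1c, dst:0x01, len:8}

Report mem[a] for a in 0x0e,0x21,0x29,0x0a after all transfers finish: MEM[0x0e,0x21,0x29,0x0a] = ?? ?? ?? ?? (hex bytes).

MEM[0x0e,0x21,0x29,0x0a] = e7 fd 9f 63

D0: mem[0x1e..0x21] <- [0d ad 9f fd]
D1: mem[0x23..0x25] <- [16 5c ac]
D2: mem[0x11..0x17] <- [ad 9f fd ea f6 37 63]
D3: mem[0x0d..0x10] <- [05 e7 0d ad]
D4: mem[0x28..0x2a] <- [ad 9f fd]
D5: mem[0x01..0x08] <- [5c ac 0d ad 9f fd e2 16]
query mem[0x0e]=0xe7, mem[0x21]=0xfd, mem[0x29]=0x9f, mem[0x0a]=0x63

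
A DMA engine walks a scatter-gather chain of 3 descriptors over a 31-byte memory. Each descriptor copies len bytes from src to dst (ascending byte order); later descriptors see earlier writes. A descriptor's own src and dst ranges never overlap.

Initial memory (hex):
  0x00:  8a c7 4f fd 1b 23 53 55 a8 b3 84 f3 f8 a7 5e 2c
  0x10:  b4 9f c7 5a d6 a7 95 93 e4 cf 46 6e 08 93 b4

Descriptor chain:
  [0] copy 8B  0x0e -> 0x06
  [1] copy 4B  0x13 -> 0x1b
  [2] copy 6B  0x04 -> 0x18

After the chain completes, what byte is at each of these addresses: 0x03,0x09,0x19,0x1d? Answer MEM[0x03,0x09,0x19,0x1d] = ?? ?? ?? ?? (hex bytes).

D0: mem[0x06..0x0d] <- [5e 2c b4 9f c7 5a d6 a7]
D1: mem[0x1b..0x1e] <- [5a d6 a7 95]
D2: mem[0x18..0x1d] <- [1b 23 5e 2c b4 9f]
query mem[0x03]=0xfd, mem[0x09]=0x9f, mem[0x19]=0x23, mem[0x1d]=0x9f

MEM[0x03,0x09,0x19,0x1d] = fd 9f 23 9f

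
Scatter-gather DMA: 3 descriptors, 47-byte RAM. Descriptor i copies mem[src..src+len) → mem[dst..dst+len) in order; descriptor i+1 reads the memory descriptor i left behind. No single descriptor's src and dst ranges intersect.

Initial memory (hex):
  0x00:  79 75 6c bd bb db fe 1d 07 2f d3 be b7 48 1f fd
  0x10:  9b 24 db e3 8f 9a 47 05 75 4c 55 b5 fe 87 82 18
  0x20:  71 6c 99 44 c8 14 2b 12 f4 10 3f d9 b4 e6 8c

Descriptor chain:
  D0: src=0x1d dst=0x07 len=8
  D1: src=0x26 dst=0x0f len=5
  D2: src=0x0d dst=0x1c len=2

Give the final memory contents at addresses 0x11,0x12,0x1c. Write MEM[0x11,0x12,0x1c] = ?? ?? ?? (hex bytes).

MEM[0x11,0x12,0x1c] = f4 10 44

  after D0: wrote 8B at 0x07 = 878218716c9944c8
  after D1: wrote 5B at 0x0f = 2b12f4103f
  after D2: wrote 2B at 0x1c = 44c8
query mem[0x11]=0xf4, mem[0x12]=0x10, mem[0x1c]=0x44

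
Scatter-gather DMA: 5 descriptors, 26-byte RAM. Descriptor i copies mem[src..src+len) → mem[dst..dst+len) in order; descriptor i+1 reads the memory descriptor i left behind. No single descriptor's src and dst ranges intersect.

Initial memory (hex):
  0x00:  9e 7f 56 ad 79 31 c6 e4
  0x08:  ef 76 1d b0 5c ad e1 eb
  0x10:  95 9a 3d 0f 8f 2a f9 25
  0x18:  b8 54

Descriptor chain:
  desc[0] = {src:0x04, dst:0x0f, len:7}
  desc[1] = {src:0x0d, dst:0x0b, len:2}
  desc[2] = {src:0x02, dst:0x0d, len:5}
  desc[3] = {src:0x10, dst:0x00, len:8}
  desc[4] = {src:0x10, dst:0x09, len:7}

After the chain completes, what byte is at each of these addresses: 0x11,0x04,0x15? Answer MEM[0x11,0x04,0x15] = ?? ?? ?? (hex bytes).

MEM[0x11,0x04,0x15] = c6 76 1d

D0: mem[0x0f..0x15] <- [79 31 c6 e4 ef 76 1d]
D1: mem[0x0b..0x0c] <- [ad e1]
D2: mem[0x0d..0x11] <- [56 ad 79 31 c6]
D3: mem[0x00..0x07] <- [31 c6 e4 ef 76 1d f9 25]
D4: mem[0x09..0x0f] <- [31 c6 e4 ef 76 1d f9]
query mem[0x11]=0xc6, mem[0x04]=0x76, mem[0x15]=0x1d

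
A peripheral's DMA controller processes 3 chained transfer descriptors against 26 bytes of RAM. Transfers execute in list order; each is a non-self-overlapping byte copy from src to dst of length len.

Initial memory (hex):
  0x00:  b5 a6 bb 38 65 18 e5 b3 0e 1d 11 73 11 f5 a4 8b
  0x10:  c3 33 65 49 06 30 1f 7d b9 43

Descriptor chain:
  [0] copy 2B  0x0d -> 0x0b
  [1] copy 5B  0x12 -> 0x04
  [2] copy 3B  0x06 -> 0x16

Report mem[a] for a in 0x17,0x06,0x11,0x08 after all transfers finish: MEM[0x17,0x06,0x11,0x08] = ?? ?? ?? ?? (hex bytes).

MEM[0x17,0x06,0x11,0x08] = 30 06 33 1f

D0: mem[0x0b..0x0c] <- [f5 a4]
D1: mem[0x04..0x08] <- [65 49 06 30 1f]
D2: mem[0x16..0x18] <- [06 30 1f]
query mem[0x17]=0x30, mem[0x06]=0x06, mem[0x11]=0x33, mem[0x08]=0x1f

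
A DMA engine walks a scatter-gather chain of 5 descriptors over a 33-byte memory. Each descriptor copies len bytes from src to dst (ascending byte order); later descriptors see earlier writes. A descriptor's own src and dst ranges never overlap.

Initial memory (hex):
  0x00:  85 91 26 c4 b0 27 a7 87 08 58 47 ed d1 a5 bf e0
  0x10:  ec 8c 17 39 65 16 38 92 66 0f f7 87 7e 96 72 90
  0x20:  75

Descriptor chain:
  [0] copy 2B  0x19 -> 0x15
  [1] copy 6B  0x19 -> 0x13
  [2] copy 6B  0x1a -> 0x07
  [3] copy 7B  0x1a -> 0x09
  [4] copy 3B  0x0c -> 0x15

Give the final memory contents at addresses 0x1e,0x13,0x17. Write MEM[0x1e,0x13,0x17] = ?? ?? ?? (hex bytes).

D0: mem[0x15..0x16] <- [0f f7]
D1: mem[0x13..0x18] <- [0f f7 87 7e 96 72]
D2: mem[0x07..0x0c] <- [f7 87 7e 96 72 90]
D3: mem[0x09..0x0f] <- [f7 87 7e 96 72 90 75]
D4: mem[0x15..0x17] <- [96 72 90]
query mem[0x1e]=0x72, mem[0x13]=0x0f, mem[0x17]=0x90

MEM[0x1e,0x13,0x17] = 72 0f 90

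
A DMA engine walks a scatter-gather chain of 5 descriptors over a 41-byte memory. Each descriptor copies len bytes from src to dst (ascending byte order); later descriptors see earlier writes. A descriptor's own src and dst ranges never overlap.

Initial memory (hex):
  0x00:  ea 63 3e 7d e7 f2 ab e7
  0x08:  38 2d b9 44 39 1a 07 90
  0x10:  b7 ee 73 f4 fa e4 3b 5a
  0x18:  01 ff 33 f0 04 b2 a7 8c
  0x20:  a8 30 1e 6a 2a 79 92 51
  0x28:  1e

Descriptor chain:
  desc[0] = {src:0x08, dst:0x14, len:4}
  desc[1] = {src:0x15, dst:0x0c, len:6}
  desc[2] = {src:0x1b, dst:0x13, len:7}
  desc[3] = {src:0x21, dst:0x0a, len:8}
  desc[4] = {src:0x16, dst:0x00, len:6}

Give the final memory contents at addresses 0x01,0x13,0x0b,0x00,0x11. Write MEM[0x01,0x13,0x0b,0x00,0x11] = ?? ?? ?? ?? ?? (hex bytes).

[0] 0x08->0x14 len=4 : 38 2d b9 44
[1] 0x15->0x0c len=6 : 2d b9 44 01 ff 33
[2] 0x1b->0x13 len=7 : f0 04 b2 a7 8c a8 30
[3] 0x21->0x0a len=8 : 30 1e 6a 2a 79 92 51 1e
[4] 0x16->0x00 len=6 : a7 8c a8 30 33 f0
query mem[0x01]=0x8c, mem[0x13]=0xf0, mem[0x0b]=0x1e, mem[0x00]=0xa7, mem[0x11]=0x1e

MEM[0x01,0x13,0x0b,0x00,0x11] = 8c f0 1e a7 1e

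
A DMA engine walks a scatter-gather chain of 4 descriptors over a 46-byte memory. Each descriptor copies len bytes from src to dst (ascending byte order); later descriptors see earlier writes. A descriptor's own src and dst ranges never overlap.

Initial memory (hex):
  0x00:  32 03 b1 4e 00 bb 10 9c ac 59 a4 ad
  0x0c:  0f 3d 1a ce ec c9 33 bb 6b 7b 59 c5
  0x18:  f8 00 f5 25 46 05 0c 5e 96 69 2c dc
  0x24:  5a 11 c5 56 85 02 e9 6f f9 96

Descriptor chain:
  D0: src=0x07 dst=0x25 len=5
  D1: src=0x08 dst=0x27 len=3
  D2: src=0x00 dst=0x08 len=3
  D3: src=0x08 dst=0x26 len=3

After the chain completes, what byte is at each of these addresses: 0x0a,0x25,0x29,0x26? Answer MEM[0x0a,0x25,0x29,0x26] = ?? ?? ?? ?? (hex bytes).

#0 dst[0x25+5] := {0x9c,0xac,0x59,0xa4,0xad}
#1 dst[0x27+3] := {0xac,0x59,0xa4}
#2 dst[0x08+3] := {0x32,0x03,0xb1}
#3 dst[0x26+3] := {0x32,0x03,0xb1}
query mem[0x0a]=0xb1, mem[0x25]=0x9c, mem[0x29]=0xa4, mem[0x26]=0x32

MEM[0x0a,0x25,0x29,0x26] = b1 9c a4 32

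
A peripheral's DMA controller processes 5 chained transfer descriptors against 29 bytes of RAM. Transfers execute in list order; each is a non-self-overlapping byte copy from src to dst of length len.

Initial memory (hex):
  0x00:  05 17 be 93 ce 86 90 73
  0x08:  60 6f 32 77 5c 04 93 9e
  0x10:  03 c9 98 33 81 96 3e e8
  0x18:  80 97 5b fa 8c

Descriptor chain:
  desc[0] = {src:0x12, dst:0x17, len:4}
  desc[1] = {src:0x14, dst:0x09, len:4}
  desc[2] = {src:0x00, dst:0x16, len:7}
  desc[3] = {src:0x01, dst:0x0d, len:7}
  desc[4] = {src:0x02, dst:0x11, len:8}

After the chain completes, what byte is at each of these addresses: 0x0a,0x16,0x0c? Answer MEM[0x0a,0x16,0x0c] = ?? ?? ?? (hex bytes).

MEM[0x0a,0x16,0x0c] = 96 73 98

[0] 0x12->0x17 len=4 : 98 33 81 96
[1] 0x14->0x09 len=4 : 81 96 3e 98
[2] 0x00->0x16 len=7 : 05 17 be 93 ce 86 90
[3] 0x01->0x0d len=7 : 17 be 93 ce 86 90 73
[4] 0x02->0x11 len=8 : be 93 ce 86 90 73 60 81
query mem[0x0a]=0x96, mem[0x16]=0x73, mem[0x0c]=0x98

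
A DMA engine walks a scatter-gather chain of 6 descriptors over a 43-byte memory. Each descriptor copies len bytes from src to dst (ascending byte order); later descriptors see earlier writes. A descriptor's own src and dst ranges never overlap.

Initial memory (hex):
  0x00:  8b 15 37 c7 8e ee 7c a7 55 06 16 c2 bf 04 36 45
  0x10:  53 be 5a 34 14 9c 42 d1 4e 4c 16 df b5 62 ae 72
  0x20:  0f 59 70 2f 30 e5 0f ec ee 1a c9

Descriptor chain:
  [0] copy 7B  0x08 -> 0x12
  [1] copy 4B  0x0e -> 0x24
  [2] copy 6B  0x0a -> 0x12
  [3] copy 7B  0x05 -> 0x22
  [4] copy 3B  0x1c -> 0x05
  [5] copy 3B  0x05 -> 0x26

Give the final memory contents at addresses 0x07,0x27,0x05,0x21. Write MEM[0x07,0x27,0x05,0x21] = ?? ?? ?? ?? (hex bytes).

  after D0: wrote 7B at 0x12 = 550616c2bf0436
  after D1: wrote 4B at 0x24 = 364553be
  after D2: wrote 6B at 0x12 = 16c2bf043645
  after D3: wrote 7B at 0x22 = ee7ca7550616c2
  after D4: wrote 3B at 0x05 = b562ae
  after D5: wrote 3B at 0x26 = b562ae
query mem[0x07]=0xae, mem[0x27]=0x62, mem[0x05]=0xb5, mem[0x21]=0x59

MEM[0x07,0x27,0x05,0x21] = ae 62 b5 59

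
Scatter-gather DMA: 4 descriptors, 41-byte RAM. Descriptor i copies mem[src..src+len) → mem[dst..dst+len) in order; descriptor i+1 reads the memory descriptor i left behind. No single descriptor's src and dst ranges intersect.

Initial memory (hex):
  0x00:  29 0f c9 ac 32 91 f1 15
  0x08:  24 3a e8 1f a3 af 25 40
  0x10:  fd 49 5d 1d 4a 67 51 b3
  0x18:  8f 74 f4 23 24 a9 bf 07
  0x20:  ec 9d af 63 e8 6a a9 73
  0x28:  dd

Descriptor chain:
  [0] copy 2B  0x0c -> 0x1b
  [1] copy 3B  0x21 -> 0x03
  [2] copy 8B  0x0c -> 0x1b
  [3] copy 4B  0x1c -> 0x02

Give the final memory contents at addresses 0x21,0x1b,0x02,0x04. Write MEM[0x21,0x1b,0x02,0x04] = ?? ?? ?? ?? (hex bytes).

#0 dst[0x1b+2] := {0xa3,0xaf}
#1 dst[0x03+3] := {0x9d,0xaf,0x63}
#2 dst[0x1b+8] := {0xa3,0xaf,0x25,0x40,0xfd,0x49,0x5d,0x1d}
#3 dst[0x02+4] := {0xaf,0x25,0x40,0xfd}
query mem[0x21]=0x5d, mem[0x1b]=0xa3, mem[0x02]=0xaf, mem[0x04]=0x40

MEM[0x21,0x1b,0x02,0x04] = 5d a3 af 40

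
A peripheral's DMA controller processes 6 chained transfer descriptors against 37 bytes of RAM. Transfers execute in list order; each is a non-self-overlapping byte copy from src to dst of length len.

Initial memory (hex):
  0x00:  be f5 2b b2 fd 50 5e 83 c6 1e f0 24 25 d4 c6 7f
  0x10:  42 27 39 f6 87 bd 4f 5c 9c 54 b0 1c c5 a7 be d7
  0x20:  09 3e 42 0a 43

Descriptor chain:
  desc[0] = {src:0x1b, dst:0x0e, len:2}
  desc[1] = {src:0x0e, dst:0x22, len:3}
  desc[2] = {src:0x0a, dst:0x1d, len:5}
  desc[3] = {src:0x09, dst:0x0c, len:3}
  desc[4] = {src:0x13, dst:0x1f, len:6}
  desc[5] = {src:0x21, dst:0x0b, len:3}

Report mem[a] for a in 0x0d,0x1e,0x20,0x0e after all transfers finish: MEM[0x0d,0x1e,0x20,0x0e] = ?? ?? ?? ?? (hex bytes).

MEM[0x0d,0x1e,0x20,0x0e] = 5c 24 87 24

#0 dst[0x0e+2] := {0x1c,0xc5}
#1 dst[0x22+3] := {0x1c,0xc5,0x42}
#2 dst[0x1d+5] := {0xf0,0x24,0x25,0xd4,0x1c}
#3 dst[0x0c+3] := {0x1e,0xf0,0x24}
#4 dst[0x1f+6] := {0xf6,0x87,0xbd,0x4f,0x5c,0x9c}
#5 dst[0x0b+3] := {0xbd,0x4f,0x5c}
query mem[0x0d]=0x5c, mem[0x1e]=0x24, mem[0x20]=0x87, mem[0x0e]=0x24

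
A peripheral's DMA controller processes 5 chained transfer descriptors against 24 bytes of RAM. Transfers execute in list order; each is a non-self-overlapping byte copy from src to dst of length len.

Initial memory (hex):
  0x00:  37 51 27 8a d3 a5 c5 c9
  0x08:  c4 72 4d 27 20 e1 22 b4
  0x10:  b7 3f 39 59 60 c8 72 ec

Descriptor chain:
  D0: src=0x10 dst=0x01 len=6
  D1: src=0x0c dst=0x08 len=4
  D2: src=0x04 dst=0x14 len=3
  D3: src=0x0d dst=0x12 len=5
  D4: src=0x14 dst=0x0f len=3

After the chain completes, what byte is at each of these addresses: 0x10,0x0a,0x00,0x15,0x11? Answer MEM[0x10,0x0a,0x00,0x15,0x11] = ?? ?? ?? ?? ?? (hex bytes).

MEM[0x10,0x0a,0x00,0x15,0x11] = b7 22 37 b7 3f

#0 dst[0x01+6] := {0xb7,0x3f,0x39,0x59,0x60,0xc8}
#1 dst[0x08+4] := {0x20,0xe1,0x22,0xb4}
#2 dst[0x14+3] := {0x59,0x60,0xc8}
#3 dst[0x12+5] := {0xe1,0x22,0xb4,0xb7,0x3f}
#4 dst[0x0f+3] := {0xb4,0xb7,0x3f}
query mem[0x10]=0xb7, mem[0x0a]=0x22, mem[0x00]=0x37, mem[0x15]=0xb7, mem[0x11]=0x3f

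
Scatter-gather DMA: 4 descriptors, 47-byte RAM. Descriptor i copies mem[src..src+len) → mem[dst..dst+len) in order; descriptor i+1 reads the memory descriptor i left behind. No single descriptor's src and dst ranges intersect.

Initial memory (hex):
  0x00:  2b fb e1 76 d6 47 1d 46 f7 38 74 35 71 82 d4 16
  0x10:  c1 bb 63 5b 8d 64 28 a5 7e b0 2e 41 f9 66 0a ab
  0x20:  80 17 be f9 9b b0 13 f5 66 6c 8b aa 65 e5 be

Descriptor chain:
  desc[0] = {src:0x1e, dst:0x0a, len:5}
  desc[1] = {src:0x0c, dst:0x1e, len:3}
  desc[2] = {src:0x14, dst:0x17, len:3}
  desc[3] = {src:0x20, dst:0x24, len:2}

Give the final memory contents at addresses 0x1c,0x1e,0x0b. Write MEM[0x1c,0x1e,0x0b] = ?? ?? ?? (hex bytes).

MEM[0x1c,0x1e,0x0b] = f9 80 ab

#0 dst[0x0a+5] := {0x0a,0xab,0x80,0x17,0xbe}
#1 dst[0x1e+3] := {0x80,0x17,0xbe}
#2 dst[0x17+3] := {0x8d,0x64,0x28}
#3 dst[0x24+2] := {0xbe,0x17}
query mem[0x1c]=0xf9, mem[0x1e]=0x80, mem[0x0b]=0xab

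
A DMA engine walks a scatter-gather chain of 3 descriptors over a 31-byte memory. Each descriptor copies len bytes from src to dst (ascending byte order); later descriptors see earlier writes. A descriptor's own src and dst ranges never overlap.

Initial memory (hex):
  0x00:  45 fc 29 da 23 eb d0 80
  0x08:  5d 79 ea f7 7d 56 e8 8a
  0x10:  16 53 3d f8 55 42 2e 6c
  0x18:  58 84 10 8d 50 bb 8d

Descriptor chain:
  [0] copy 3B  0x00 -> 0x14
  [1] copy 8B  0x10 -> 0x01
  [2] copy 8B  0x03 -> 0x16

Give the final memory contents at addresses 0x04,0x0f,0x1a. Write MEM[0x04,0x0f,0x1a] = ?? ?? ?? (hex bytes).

[0] 0x00->0x14 len=3 : 45 fc 29
[1] 0x10->0x01 len=8 : 16 53 3d f8 45 fc 29 6c
[2] 0x03->0x16 len=8 : 3d f8 45 fc 29 6c 79 ea
query mem[0x04]=0xf8, mem[0x0f]=0x8a, mem[0x1a]=0x29

MEM[0x04,0x0f,0x1a] = f8 8a 29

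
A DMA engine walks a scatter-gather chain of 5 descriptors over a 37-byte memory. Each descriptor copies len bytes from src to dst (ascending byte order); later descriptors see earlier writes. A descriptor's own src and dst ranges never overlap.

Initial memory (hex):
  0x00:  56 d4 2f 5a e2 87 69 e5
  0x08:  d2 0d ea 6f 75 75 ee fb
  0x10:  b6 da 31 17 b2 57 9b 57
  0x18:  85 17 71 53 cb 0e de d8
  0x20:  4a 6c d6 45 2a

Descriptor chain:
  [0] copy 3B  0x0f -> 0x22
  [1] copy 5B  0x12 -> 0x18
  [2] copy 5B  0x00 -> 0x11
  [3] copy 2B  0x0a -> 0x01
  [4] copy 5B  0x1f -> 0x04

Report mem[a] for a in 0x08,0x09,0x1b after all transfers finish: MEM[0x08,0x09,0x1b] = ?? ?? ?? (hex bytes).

  after D0: wrote 3B at 0x22 = fbb6da
  after D1: wrote 5B at 0x18 = 3117b2579b
  after D2: wrote 5B at 0x11 = 56d42f5ae2
  after D3: wrote 2B at 0x01 = ea6f
  after D4: wrote 5B at 0x04 = d84a6cfbb6
query mem[0x08]=0xb6, mem[0x09]=0x0d, mem[0x1b]=0x57

MEM[0x08,0x09,0x1b] = b6 0d 57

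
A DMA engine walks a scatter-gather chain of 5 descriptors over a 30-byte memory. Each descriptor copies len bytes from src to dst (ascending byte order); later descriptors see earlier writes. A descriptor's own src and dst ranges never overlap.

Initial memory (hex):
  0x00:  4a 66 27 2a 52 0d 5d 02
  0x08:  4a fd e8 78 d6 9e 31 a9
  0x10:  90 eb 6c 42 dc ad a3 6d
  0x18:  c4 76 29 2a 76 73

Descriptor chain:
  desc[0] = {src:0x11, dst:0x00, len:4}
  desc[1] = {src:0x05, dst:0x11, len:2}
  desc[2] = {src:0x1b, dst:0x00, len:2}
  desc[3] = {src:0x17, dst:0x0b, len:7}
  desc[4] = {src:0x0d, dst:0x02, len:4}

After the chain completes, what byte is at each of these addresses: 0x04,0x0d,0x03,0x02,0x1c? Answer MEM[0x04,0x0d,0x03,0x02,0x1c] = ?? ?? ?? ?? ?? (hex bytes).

D0: mem[0x00..0x03] <- [eb 6c 42 dc]
D1: mem[0x11..0x12] <- [0d 5d]
D2: mem[0x00..0x01] <- [2a 76]
D3: mem[0x0b..0x11] <- [6d c4 76 29 2a 76 73]
D4: mem[0x02..0x05] <- [76 29 2a 76]
query mem[0x04]=0x2a, mem[0x0d]=0x76, mem[0x03]=0x29, mem[0x02]=0x76, mem[0x1c]=0x76

MEM[0x04,0x0d,0x03,0x02,0x1c] = 2a 76 29 76 76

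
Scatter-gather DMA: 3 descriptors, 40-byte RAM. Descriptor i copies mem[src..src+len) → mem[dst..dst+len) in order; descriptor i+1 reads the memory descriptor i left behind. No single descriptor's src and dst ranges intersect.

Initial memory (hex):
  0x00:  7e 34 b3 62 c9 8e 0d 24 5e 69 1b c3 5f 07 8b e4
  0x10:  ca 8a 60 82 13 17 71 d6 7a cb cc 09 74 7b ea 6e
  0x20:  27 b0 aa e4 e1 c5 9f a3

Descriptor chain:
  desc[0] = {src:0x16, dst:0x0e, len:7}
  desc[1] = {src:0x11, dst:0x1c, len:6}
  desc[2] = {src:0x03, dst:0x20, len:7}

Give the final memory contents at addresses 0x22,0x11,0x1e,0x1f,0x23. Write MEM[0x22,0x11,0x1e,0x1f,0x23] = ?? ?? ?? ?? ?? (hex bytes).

MEM[0x22,0x11,0x1e,0x1f,0x23] = 8e cb 09 74 0d

D0: mem[0x0e..0x14] <- [71 d6 7a cb cc 09 74]
D1: mem[0x1c..0x21] <- [cb cc 09 74 17 71]
D2: mem[0x20..0x26] <- [62 c9 8e 0d 24 5e 69]
query mem[0x22]=0x8e, mem[0x11]=0xcb, mem[0x1e]=0x09, mem[0x1f]=0x74, mem[0x23]=0x0d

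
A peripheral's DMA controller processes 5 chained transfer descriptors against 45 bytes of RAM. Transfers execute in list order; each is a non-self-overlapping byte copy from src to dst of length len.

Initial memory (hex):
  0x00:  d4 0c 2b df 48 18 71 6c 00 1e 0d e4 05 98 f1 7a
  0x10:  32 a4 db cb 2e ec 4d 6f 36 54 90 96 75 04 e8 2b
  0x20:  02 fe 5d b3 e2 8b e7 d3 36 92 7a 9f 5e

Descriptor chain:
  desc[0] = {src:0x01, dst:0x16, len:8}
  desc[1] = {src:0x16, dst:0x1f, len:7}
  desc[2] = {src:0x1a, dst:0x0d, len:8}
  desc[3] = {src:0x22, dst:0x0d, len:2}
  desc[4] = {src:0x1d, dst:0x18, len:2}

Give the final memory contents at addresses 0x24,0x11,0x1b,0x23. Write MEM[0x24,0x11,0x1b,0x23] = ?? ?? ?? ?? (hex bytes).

MEM[0x24,0x11,0x1b,0x23] = 71 e8 71 18

  after D0: wrote 8B at 0x16 = 0c2bdf4818716c00
  after D1: wrote 7B at 0x1f = 0c2bdf4818716c
  after D2: wrote 8B at 0x0d = 18716c00e80c2bdf
  after D3: wrote 2B at 0x0d = 4818
  after D4: wrote 2B at 0x18 = 00e8
query mem[0x24]=0x71, mem[0x11]=0xe8, mem[0x1b]=0x71, mem[0x23]=0x18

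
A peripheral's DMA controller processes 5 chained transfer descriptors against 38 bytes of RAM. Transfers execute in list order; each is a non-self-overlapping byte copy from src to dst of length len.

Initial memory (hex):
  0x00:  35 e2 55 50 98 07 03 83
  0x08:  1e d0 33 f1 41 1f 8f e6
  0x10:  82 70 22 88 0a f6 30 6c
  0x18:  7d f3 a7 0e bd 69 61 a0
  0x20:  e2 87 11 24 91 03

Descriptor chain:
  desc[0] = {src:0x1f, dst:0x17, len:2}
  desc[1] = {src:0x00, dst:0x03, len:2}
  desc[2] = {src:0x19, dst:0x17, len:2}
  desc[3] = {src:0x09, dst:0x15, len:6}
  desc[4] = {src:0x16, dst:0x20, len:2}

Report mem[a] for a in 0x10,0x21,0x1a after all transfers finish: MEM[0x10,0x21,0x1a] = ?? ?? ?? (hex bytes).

[0] 0x1f->0x17 len=2 : a0 e2
[1] 0x00->0x03 len=2 : 35 e2
[2] 0x19->0x17 len=2 : f3 a7
[3] 0x09->0x15 len=6 : d0 33 f1 41 1f 8f
[4] 0x16->0x20 len=2 : 33 f1
query mem[0x10]=0x82, mem[0x21]=0xf1, mem[0x1a]=0x8f

MEM[0x10,0x21,0x1a] = 82 f1 8f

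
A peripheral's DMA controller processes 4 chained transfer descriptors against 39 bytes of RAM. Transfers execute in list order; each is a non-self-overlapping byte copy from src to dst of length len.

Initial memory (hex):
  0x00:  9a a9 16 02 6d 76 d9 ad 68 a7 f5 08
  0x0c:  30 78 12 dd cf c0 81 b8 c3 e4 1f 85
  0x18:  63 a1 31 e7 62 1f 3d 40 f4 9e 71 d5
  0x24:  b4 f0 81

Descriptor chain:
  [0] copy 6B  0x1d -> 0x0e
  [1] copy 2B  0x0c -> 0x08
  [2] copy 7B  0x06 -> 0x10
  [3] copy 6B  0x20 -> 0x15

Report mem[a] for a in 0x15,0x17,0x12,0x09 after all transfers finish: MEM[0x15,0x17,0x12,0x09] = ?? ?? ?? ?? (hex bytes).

MEM[0x15,0x17,0x12,0x09] = f4 71 30 78

#0 dst[0x0e+6] := {0x1f,0x3d,0x40,0xf4,0x9e,0x71}
#1 dst[0x08+2] := {0x30,0x78}
#2 dst[0x10+7] := {0xd9,0xad,0x30,0x78,0xf5,0x08,0x30}
#3 dst[0x15+6] := {0xf4,0x9e,0x71,0xd5,0xb4,0xf0}
query mem[0x15]=0xf4, mem[0x17]=0x71, mem[0x12]=0x30, mem[0x09]=0x78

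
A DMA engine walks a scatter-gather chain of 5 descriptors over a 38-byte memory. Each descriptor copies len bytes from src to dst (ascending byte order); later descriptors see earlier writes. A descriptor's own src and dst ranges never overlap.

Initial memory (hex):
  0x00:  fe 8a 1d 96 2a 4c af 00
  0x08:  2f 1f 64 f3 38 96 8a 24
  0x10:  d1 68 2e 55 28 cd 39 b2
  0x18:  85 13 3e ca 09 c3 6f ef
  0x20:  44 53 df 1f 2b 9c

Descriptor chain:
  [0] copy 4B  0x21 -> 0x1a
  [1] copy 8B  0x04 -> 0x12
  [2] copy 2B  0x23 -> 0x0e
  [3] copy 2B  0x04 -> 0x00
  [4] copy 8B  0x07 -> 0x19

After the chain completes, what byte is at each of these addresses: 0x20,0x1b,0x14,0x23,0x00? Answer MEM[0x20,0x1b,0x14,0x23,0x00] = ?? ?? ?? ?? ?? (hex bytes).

MEM[0x20,0x1b,0x14,0x23,0x00] = 1f 1f af 1f 2a

#0 dst[0x1a+4] := {0x53,0xdf,0x1f,0x2b}
#1 dst[0x12+8] := {0x2a,0x4c,0xaf,0x00,0x2f,0x1f,0x64,0xf3}
#2 dst[0x0e+2] := {0x1f,0x2b}
#3 dst[0x00+2] := {0x2a,0x4c}
#4 dst[0x19+8] := {0x00,0x2f,0x1f,0x64,0xf3,0x38,0x96,0x1f}
query mem[0x20]=0x1f, mem[0x1b]=0x1f, mem[0x14]=0xaf, mem[0x23]=0x1f, mem[0x00]=0x2a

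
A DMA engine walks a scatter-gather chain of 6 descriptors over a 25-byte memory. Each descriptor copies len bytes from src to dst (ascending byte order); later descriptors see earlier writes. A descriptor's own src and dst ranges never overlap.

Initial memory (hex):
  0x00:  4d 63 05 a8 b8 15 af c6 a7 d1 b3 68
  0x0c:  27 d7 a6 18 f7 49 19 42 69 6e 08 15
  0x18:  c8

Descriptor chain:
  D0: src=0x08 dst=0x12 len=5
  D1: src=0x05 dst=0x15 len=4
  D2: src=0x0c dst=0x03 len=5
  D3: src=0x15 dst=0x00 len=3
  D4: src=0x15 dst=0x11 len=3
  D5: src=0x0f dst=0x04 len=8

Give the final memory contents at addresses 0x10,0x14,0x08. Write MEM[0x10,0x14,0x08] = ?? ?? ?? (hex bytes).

D0: mem[0x12..0x16] <- [a7 d1 b3 68 27]
D1: mem[0x15..0x18] <- [15 af c6 a7]
D2: mem[0x03..0x07] <- [27 d7 a6 18 f7]
D3: mem[0x00..0x02] <- [15 af c6]
D4: mem[0x11..0x13] <- [15 af c6]
D5: mem[0x04..0x0b] <- [18 f7 15 af c6 b3 15 af]
query mem[0x10]=0xf7, mem[0x14]=0xb3, mem[0x08]=0xc6

MEM[0x10,0x14,0x08] = f7 b3 c6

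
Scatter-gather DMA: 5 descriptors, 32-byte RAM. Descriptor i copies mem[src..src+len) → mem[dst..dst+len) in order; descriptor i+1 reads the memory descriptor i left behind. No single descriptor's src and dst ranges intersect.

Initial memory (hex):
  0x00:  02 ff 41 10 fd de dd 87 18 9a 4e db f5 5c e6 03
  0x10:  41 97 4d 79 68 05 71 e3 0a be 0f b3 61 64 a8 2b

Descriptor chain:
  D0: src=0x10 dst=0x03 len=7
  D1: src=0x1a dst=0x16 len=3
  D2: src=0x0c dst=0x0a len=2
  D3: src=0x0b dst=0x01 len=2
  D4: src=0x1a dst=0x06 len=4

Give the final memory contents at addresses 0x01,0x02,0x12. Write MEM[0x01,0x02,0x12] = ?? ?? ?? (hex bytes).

[0] 0x10->0x03 len=7 : 41 97 4d 79 68 05 71
[1] 0x1a->0x16 len=3 : 0f b3 61
[2] 0x0c->0x0a len=2 : f5 5c
[3] 0x0b->0x01 len=2 : 5c f5
[4] 0x1a->0x06 len=4 : 0f b3 61 64
query mem[0x01]=0x5c, mem[0x02]=0xf5, mem[0x12]=0x4d

MEM[0x01,0x02,0x12] = 5c f5 4d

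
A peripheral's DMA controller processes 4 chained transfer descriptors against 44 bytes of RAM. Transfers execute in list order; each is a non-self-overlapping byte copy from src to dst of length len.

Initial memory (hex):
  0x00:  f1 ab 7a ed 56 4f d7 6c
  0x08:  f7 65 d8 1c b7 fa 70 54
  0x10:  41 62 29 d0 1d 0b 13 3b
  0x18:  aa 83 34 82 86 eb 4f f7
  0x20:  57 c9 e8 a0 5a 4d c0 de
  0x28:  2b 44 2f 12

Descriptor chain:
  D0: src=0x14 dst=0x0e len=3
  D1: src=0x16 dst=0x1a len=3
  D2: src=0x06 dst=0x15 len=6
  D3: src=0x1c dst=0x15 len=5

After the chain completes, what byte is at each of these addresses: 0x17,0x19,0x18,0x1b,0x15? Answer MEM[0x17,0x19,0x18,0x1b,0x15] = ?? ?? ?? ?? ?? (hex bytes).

  after D0: wrote 3B at 0x0e = 1d0b13
  after D1: wrote 3B at 0x1a = 133baa
  after D2: wrote 6B at 0x15 = d76cf765d81c
  after D3: wrote 5B at 0x15 = aaeb4ff757
query mem[0x17]=0x4f, mem[0x19]=0x57, mem[0x18]=0xf7, mem[0x1b]=0x3b, mem[0x15]=0xaa

MEM[0x17,0x19,0x18,0x1b,0x15] = 4f 57 f7 3b aa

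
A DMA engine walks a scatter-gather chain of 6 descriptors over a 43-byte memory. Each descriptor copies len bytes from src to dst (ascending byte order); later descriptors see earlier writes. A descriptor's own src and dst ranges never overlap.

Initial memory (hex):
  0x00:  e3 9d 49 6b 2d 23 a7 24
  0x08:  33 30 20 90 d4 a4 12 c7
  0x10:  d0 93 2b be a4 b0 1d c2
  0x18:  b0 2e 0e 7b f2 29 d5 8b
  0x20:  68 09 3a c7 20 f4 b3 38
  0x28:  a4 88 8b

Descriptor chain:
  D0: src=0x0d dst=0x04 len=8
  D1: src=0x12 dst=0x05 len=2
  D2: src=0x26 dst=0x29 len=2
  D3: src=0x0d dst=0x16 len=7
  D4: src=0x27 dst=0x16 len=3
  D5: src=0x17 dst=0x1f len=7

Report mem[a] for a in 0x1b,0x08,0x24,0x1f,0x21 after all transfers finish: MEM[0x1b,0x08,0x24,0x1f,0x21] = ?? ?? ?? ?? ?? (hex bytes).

  after D0: wrote 8B at 0x04 = a412c7d0932bbea4
  after D1: wrote 2B at 0x05 = 2bbe
  after D2: wrote 2B at 0x29 = b338
  after D3: wrote 7B at 0x16 = a412c7d0932bbe
  after D4: wrote 3B at 0x16 = 38a4b3
  after D5: wrote 7B at 0x1f = a4b3d0932bbe29
query mem[0x1b]=0x2b, mem[0x08]=0x93, mem[0x24]=0xbe, mem[0x1f]=0xa4, mem[0x21]=0xd0

MEM[0x1b,0x08,0x24,0x1f,0x21] = 2b 93 be a4 d0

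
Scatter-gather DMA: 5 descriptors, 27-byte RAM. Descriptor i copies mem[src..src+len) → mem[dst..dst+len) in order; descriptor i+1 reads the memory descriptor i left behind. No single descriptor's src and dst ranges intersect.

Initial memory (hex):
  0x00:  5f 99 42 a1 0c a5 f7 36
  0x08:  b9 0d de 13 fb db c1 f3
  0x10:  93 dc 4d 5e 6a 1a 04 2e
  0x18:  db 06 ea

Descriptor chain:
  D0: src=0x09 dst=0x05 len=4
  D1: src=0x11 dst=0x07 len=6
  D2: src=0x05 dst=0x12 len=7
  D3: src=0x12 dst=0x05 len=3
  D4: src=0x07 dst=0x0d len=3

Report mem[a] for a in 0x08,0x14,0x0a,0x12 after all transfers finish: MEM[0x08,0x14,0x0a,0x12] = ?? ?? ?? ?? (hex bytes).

  after D0: wrote 4B at 0x05 = 0dde13fb
  after D1: wrote 6B at 0x07 = dc4d5e6a1a04
  after D2: wrote 7B at 0x12 = 0ddedc4d5e6a1a
  after D3: wrote 3B at 0x05 = 0ddedc
  after D4: wrote 3B at 0x0d = dc4d5e
query mem[0x08]=0x4d, mem[0x14]=0xdc, mem[0x0a]=0x6a, mem[0x12]=0x0d

MEM[0x08,0x14,0x0a,0x12] = 4d dc 6a 0d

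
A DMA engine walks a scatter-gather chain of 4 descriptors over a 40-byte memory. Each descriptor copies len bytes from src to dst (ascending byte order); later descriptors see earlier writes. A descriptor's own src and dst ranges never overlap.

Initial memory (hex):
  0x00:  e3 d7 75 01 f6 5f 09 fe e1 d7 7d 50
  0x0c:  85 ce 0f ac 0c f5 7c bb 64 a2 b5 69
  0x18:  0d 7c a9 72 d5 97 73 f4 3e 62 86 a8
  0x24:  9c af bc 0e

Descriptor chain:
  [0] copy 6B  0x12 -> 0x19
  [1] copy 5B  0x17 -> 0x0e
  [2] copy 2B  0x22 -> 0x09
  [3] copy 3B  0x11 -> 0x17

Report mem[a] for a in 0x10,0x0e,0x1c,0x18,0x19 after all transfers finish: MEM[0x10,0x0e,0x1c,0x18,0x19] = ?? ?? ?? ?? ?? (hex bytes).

MEM[0x10,0x0e,0x1c,0x18,0x19] = 7c 69 a2 64 bb

  after D0: wrote 6B at 0x19 = 7cbb64a2b569
  after D1: wrote 5B at 0x0e = 690d7cbb64
  after D2: wrote 2B at 0x09 = 86a8
  after D3: wrote 3B at 0x17 = bb64bb
query mem[0x10]=0x7c, mem[0x0e]=0x69, mem[0x1c]=0xa2, mem[0x18]=0x64, mem[0x19]=0xbb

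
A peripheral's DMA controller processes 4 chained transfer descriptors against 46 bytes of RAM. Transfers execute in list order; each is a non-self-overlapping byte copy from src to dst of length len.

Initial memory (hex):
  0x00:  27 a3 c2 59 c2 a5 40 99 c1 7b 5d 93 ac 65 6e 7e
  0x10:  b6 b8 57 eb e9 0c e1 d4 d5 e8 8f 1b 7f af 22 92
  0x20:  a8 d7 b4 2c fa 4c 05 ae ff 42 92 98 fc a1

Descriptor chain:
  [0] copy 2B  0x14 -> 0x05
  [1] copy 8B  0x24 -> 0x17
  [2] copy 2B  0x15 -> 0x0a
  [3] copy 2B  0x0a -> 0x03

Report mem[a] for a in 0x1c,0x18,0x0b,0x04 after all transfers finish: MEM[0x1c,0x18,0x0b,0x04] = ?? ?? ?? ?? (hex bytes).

[0] 0x14->0x05 len=2 : e9 0c
[1] 0x24->0x17 len=8 : fa 4c 05 ae ff 42 92 98
[2] 0x15->0x0a len=2 : 0c e1
[3] 0x0a->0x03 len=2 : 0c e1
query mem[0x1c]=0x42, mem[0x18]=0x4c, mem[0x0b]=0xe1, mem[0x04]=0xe1

MEM[0x1c,0x18,0x0b,0x04] = 42 4c e1 e1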